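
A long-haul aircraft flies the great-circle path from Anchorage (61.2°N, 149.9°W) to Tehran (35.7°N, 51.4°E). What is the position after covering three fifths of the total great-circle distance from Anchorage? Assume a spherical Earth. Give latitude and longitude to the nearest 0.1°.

Write both endpoints as unit vectors p₁, p₂ with components (cos φ cos λ, cos φ sin λ, sin φ).
The central angle between the endpoints is δ = arccos(p₁·p₂) ≈ 1.423 rad (81.6°).
Interpolate at f = 3/5 with slerp weights a = sin((1−f)δ)/sin δ ≈ 0.545, b = sin(fδ)/sin δ ≈ 0.762.
p = a·p₁ + b·p₂ ≈ (0.159, 0.352, 0.922); φ = arcsin(p_z) ≈ 67.27°, λ = atan2(p_y, p_x) ≈ 65.69°.

≈ 67.3°N, 65.7°E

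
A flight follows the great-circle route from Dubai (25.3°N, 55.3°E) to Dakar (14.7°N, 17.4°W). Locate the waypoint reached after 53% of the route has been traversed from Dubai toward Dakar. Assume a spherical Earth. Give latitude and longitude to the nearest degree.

≈ 24°N, 15°E

Write both endpoints as unit vectors p₁, p₂ with components (cos φ cos λ, cos φ sin λ, sin φ).
The central angle between the endpoints is δ = arccos(p₁·p₂) ≈ 1.193 rad (68.4°).
Interpolate at f = 0.53 with slerp weights a = sin((1−f)δ)/sin δ ≈ 0.572, b = sin(fδ)/sin δ ≈ 0.636.
p = a·p₁ + b·p₂ ≈ (0.881, 0.241, 0.406); φ = arcsin(p_z) ≈ 23.95°, λ = atan2(p_y, p_x) ≈ 15.31°.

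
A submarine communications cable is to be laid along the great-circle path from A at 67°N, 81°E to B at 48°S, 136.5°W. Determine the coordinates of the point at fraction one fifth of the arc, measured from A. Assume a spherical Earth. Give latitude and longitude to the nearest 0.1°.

Convert each endpoint to a unit vector on the sphere (x = cos φ cos λ, y = cos φ sin λ, z = sin φ).
The central angle between the endpoints is δ = arccos(p₁·p₂) ≈ 2.671 rad (153.1°).
Interpolate at f = 1/5 with slerp weights a = sin((1−f)δ)/sin δ ≈ 1.863, b = sin(fδ)/sin δ ≈ 1.124.
p = a·p₁ + b·p₂ ≈ (-0.432, 0.201, 0.879); φ = arcsin(p_z) ≈ 61.56°, λ = atan2(p_y, p_x) ≈ 155.02°.

≈ 61.6°N, 155.0°E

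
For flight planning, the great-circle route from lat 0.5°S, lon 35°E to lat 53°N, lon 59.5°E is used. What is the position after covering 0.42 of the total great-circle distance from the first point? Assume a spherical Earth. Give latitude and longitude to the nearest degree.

The haversine formula gives a central angle δ ≈ 1.000 rad (57.3°) between the endpoints.
Interpolate at f = 0.42 with slerp weights a = sin((1−f)δ)/sin δ ≈ 0.651, b = sin(fδ)/sin δ ≈ 0.485.
p = a·p₁ + b·p₂ ≈ (0.681, 0.625, 0.381); φ = arcsin(p_z) ≈ 22.41°, λ = atan2(p_y, p_x) ≈ 42.52°.

≈ lat 22°N, lon 43°E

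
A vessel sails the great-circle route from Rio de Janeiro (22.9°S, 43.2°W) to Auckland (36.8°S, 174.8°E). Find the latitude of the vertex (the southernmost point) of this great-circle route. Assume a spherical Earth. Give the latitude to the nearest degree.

The great circle lies in the plane with unit normal n̂ = (p₁ × p₂)/|p₁ × p₂|.
Here n̂_z ≈ -0.484; the vertex latitude is φ_max = arccos|n̂_z| ≈ 61.0°.

≈ 61°S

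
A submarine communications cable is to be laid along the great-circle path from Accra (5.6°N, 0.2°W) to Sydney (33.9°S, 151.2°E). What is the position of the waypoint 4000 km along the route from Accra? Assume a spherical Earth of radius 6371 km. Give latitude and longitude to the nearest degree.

≈ 22°S, 23°E

Convert each endpoint to a unit vector on the sphere (x = cos φ cos λ, y = cos φ sin λ, z = sin φ).
The central angle between the endpoints is δ = arccos(p₁·p₂) ≈ 2.465 rad (141.2°). The total great-circle distance is δ·R ≈ 2.465 × 6371 ≈ 15704 km, so the target fraction is f = 4000/15704 ≈ 0.255.
Interpolate at f ≈ 0.255 with slerp weights a = sin((1−f)δ)/sin δ ≈ 1.541, b = sin(fδ)/sin δ ≈ 0.938.
p = a·p₁ + b·p₂ ≈ (0.851, 0.370, -0.373); φ = arcsin(p_z) ≈ -21.89°, λ = atan2(p_y, p_x) ≈ 23.48°.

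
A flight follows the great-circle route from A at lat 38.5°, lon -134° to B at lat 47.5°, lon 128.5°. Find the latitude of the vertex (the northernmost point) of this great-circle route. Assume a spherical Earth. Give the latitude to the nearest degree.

≈ 55°

The great circle lies in the plane with unit normal n̂ = (p₁ × p₂)/|p₁ × p₂|.
Here n̂_z ≈ -0.569; the vertex latitude is φ_max = arccos|n̂_z| ≈ 55.3°.
Check via Clairaut: cos φ_max = |cos φ₁| · sin C = cos(38.5°)·sin(46.7°) ≈ 0.569, again giving ≈ 55.3°.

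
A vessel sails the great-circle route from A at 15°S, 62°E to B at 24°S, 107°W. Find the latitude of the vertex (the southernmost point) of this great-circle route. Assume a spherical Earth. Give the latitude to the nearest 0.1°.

The great circle lies in the plane with unit normal n̂ = (p₁ × p₂)/|p₁ × p₂|.
Here n̂_z ≈ -0.260; the vertex latitude is φ_max = arccos|n̂_z| ≈ 75.0°.
Check via Clairaut: cos φ_max = |cos φ₁| · sin C = cos(15.0°)·sin(164.4°) ≈ 0.260, again giving ≈ 75.0°.

≈ 75.0°S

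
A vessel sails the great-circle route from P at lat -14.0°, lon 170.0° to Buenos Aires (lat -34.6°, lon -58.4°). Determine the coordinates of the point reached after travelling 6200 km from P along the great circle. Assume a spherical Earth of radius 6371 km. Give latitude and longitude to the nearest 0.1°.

≈ lat -47.1°, lon -135.7°

Write both endpoints as unit vectors p₁, p₂ with components (cos φ cos λ, cos φ sin λ, sin φ).
The central angle between the endpoints is δ = arccos(p₁·p₂) ≈ 1.975 rad (113.1°). The total great-circle distance is δ·R ≈ 1.975 × 6371 ≈ 12580 km, so the target fraction is f = 6200/12580 ≈ 0.493.
Interpolate at f ≈ 0.493 with slerp weights a = sin((1−f)δ)/sin δ ≈ 0.916, b = sin(fδ)/sin δ ≈ 0.899.
p = a·p₁ + b·p₂ ≈ (-0.487, -0.476, -0.732); φ = arcsin(p_z) ≈ -47.06°, λ = atan2(p_y, p_x) ≈ -135.68°.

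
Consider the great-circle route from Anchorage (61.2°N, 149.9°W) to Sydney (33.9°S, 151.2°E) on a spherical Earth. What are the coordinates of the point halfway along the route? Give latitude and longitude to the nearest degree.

≈ 15°N, 172°E

Convert each endpoint to a unit vector on the sphere (x = cos φ cos λ, y = cos φ sin λ, z = sin φ).
The central angle between the endpoints is δ = arccos(p₁·p₂) ≈ 1.857 rad (106.4°).
Interpolate at f = 1/2 with slerp weights a = sin((1−f)δ)/sin δ ≈ 0.835, b = sin(fδ)/sin δ ≈ 0.835.
p = a·p₁ + b·p₂ ≈ (-0.955, 0.132, 0.266); φ = arcsin(p_z) ≈ 15.42°, λ = atan2(p_y, p_x) ≈ 172.12°.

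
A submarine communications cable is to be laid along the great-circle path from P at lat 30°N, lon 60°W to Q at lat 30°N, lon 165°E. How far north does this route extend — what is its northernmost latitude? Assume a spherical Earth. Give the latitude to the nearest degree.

≈ 56°N

The great circle lies in the plane with unit normal n̂ = (p₁ × p₂)/|p₁ × p₂|.
Here n̂_z ≈ -0.552; the vertex latitude is φ_max = arccos|n̂_z| ≈ 56.5°.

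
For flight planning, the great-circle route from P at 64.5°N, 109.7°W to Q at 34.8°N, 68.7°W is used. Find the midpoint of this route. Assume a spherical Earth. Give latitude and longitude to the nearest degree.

≈ 51°N, 83°W

Convert each endpoint to a unit vector on the sphere (x = cos φ cos λ, y = cos φ sin λ, z = sin φ).
The central angle between the endpoints is δ = arccos(p₁·p₂) ≈ 0.673 rad (38.6°).
Interpolate at f = 1/2 with slerp weights a = sin((1−f)δ)/sin δ ≈ 0.530, b = sin(fδ)/sin δ ≈ 0.530.
p = a·p₁ + b·p₂ ≈ (0.081, -0.620, 0.780); φ = arcsin(p_z) ≈ 51.30°, λ = atan2(p_y, p_x) ≈ -82.54°.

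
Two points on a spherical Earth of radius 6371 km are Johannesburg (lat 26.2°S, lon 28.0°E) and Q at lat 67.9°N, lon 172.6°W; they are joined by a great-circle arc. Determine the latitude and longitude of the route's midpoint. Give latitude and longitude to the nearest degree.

≈ lat 41°N, lon 42°E

Write both endpoints as unit vectors p₁, p₂ with components (cos φ cos λ, cos φ sin λ, sin φ).
The central angle between the endpoints is δ = arccos(p₁·p₂) ≈ 2.382 rad (136.5°).
Interpolate at f = 1/2 with slerp weights a = sin((1−f)δ)/sin δ ≈ 1.349, b = sin(fδ)/sin δ ≈ 1.349.
p = a·p₁ + b·p₂ ≈ (0.565, 0.503, 0.654); φ = arcsin(p_z) ≈ 40.85°, λ = atan2(p_y, p_x) ≈ 41.65°.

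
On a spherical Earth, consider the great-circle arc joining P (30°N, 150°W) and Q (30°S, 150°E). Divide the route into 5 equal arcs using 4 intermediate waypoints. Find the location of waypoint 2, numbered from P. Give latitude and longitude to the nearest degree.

Convert each endpoint to a unit vector on the sphere (x = cos φ cos λ, y = cos φ sin λ, z = sin φ).
The central angle between the endpoints is δ = arccos(p₁·p₂) ≈ 1.445 rad (82.8°).
Interpolate at f = 2/5 with slerp weights a = sin((1−f)δ)/sin δ ≈ 0.769, b = sin(fδ)/sin δ ≈ 0.551.
p = a·p₁ + b·p₂ ≈ (-0.990, -0.094, 0.109); φ = arcsin(p_z) ≈ 6.25°, λ = atan2(p_y, p_x) ≈ -174.56°.

≈ (6°N, 175°W)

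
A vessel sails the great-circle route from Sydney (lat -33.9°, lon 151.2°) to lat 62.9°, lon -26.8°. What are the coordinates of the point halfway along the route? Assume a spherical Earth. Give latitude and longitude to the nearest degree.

Write both endpoints as unit vectors p₁, p₂ with components (cos φ cos λ, cos φ sin λ, sin φ).
The central angle between the endpoints is δ = arccos(p₁·p₂) ≈ 2.635 rad (151.0°).
Interpolate at f = 1/2 with slerp weights a = sin((1−f)δ)/sin δ ≈ 1.995, b = sin(fδ)/sin δ ≈ 1.995.
p = a·p₁ + b·p₂ ≈ (-0.640, 0.388, 0.663); φ = arcsin(p_z) ≈ 41.55°, λ = atan2(p_y, p_x) ≈ 148.77°.

≈ lat 42°, lon 149°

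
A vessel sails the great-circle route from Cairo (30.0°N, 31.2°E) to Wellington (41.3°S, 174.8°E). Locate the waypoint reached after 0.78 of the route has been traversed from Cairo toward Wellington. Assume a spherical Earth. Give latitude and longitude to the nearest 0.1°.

Convert each endpoint to a unit vector on the sphere (x = cos φ cos λ, y = cos φ sin λ, z = sin φ).
The central angle between the endpoints is δ = arccos(p₁·p₂) ≈ 2.594 rad (148.6°).
Interpolate at f = 0.78 with slerp weights a = sin((1−f)δ)/sin δ ≈ 1.037, b = sin(fδ)/sin δ ≈ 1.727.
p = a·p₁ + b·p₂ ≈ (-0.524, 0.583, -0.621); φ = arcsin(p_z) ≈ -38.40°, λ = atan2(p_y, p_x) ≈ 131.94°.

≈ 38.4°S, 131.9°E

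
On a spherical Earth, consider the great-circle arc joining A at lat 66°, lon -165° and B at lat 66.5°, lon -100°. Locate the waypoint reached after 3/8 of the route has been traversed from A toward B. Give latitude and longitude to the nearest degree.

≈ lat 69°, lon -142°

Write both endpoints as unit vectors p₁, p₂ with components (cos φ cos λ, cos φ sin λ, sin φ).
The central angle between the endpoints is δ = arccos(p₁·p₂) ≈ 0.436 rad (25.0°).
Interpolate at f = 3/8 with slerp weights a = sin((1−f)δ)/sin δ ≈ 0.637, b = sin(fδ)/sin δ ≈ 0.385.
p = a·p₁ + b·p₂ ≈ (-0.277, -0.218, 0.936); φ = arcsin(p_z) ≈ 69.34°, λ = atan2(p_y, p_x) ≈ -141.75°.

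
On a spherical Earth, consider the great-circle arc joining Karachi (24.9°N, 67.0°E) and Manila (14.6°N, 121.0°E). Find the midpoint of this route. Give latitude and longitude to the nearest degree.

The haversine formula gives a central angle δ ≈ 0.899 rad (51.5°) between the endpoints.
Interpolate at f = 1/2 with slerp weights a = sin((1−f)δ)/sin δ ≈ 0.555, b = sin(fδ)/sin δ ≈ 0.555.
p = a·p₁ + b·p₂ ≈ (-0.080, 0.924, 0.374); φ = arcsin(p_z) ≈ 21.94°, λ = atan2(p_y, p_x) ≈ 94.94°.

≈ (22°N, 95°E)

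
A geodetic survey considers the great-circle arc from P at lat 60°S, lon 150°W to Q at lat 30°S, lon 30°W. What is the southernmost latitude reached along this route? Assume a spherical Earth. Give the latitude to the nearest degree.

≈ 67°S

The great circle lies in the plane with unit normal n̂ = (p₁ × p₂)/|p₁ × p₂|.
Here n̂_z ≈ +0.384; the vertex latitude is φ_max = arccos|n̂_z| ≈ 67.4°.
Check via Clairaut: cos φ_max = |cos φ₁| · sin C = cos(60.0°)·sin(129.8°) ≈ 0.384, again giving ≈ 67.4°.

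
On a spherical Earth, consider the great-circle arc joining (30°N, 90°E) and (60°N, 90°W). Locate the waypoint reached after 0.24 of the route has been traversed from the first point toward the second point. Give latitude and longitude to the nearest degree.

≈ (52°N, 90°E)

Convert each endpoint to a unit vector on the sphere (x = cos φ cos λ, y = cos φ sin λ, z = sin φ).
The central angle between the endpoints is δ = arccos(p₁·p₂) ≈ 1.571 rad (90.0°).
Interpolate at f = 0.24 with slerp weights a = sin((1−f)δ)/sin δ ≈ 0.930, b = sin(fδ)/sin δ ≈ 0.368.
p = a·p₁ + b·p₂ ≈ (0.000, 0.621, 0.784); φ = arcsin(p_z) ≈ 51.60°, λ = atan2(p_y, p_x) ≈ 90.00°.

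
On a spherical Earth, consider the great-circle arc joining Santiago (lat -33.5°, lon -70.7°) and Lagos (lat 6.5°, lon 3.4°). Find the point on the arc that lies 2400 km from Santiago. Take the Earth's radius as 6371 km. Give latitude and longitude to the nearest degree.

Convert each endpoint to a unit vector on the sphere (x = cos φ cos λ, y = cos φ sin λ, z = sin φ).
The central angle between the endpoints is δ = arccos(p₁·p₂) ≈ 1.406 rad (80.5°). The total great-circle distance is δ·R ≈ 1.406 × 6371 ≈ 8955 km, so the target fraction is f = 2400/8955 ≈ 0.268.
Interpolate at f ≈ 0.268 with slerp weights a = sin((1−f)δ)/sin δ ≈ 0.869, b = sin(fδ)/sin δ ≈ 0.373.
p = a·p₁ + b·p₂ ≈ (0.609, -0.662, -0.437); φ = arcsin(p_z) ≈ -25.92°, λ = atan2(p_y, p_x) ≈ -47.36°.

≈ lat -26°, lon -47°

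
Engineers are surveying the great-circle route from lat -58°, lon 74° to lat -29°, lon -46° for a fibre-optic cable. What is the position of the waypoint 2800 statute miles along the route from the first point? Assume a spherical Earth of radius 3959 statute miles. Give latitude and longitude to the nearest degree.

Convert each endpoint to a unit vector on the sphere (x = cos φ cos λ, y = cos φ sin λ, z = sin φ).
The central angle between the endpoints is δ = arccos(p₁·p₂) ≈ 1.390 rad (79.7°). The total great-circle distance is δ·R ≈ 1.390 × 3959 ≈ 5505 mi, so the target fraction is f = 2800/5505 ≈ 0.509.
Interpolate at f ≈ 0.509 with slerp weights a = sin((1−f)δ)/sin δ ≈ 0.642, b = sin(fδ)/sin δ ≈ 0.660.
p = a·p₁ + b·p₂ ≈ (0.495, -0.089, -0.864); φ = arcsin(p_z) ≈ -59.81°, λ = atan2(p_y, p_x) ≈ -10.16°.

≈ lat -60°, lon -10°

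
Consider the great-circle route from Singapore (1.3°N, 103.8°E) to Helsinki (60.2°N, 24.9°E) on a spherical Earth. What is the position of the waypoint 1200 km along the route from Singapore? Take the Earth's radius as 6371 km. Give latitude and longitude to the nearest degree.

≈ 11°N, 98°E

The haversine formula gives a central angle δ ≈ 1.455 rad (83.4°) between the endpoints. The total great-circle distance is δ·R ≈ 1.455 × 6371 ≈ 9271 km, so the target fraction is f = 1200/9271 ≈ 0.129.
Interpolate at f ≈ 0.129 with slerp weights a = sin((1−f)δ)/sin δ ≈ 0.961, b = sin(fδ)/sin δ ≈ 0.188.
p = a·p₁ + b·p₂ ≈ (-0.144, 0.972, 0.185); φ = arcsin(p_z) ≈ 10.68°, λ = atan2(p_y, p_x) ≈ 98.43°.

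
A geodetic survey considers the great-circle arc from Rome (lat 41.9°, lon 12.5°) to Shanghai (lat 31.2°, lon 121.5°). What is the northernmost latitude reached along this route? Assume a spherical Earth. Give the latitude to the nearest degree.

The great circle lies in the plane with unit normal n̂ = (p₁ × p₂)/|p₁ × p₂|.
Here n̂_z ≈ +0.608; the vertex latitude is φ_max = arccos|n̂_z| ≈ 52.6°.
Check via Clairaut: cos φ_max = |cos φ₁| · sin C = cos(41.9°)·sin(54.8°) ≈ 0.608, again giving ≈ 52.6°.

≈ 53°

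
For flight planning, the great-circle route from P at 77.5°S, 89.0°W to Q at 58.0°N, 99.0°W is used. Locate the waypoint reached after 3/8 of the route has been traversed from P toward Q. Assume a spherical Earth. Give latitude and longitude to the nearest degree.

≈ 27°S, 96°W

Convert each endpoint to a unit vector on the sphere (x = cos φ cos λ, y = cos φ sin λ, z = sin φ).
The central angle between the endpoints is δ = arccos(p₁·p₂) ≈ 2.367 rad (135.6°).
Interpolate at f = 3/8 with slerp weights a = sin((1−f)δ)/sin δ ≈ 1.424, b = sin(fδ)/sin δ ≈ 1.109.
p = a·p₁ + b·p₂ ≈ (-0.087, -0.889, -0.450); φ = arcsin(p_z) ≈ -26.73°, λ = atan2(p_y, p_x) ≈ -95.56°.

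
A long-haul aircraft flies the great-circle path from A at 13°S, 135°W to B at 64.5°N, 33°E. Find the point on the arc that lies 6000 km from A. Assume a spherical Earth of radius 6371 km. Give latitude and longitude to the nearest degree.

Convert each endpoint to a unit vector on the sphere (x = cos φ cos λ, y = cos φ sin λ, z = sin φ).
The central angle between the endpoints is δ = arccos(p₁·p₂) ≈ 2.231 rad (127.8°). The total great-circle distance is δ·R ≈ 2.231 × 6371 ≈ 14214 km, so the target fraction is f = 6000/14214 ≈ 0.422.
Interpolate at f ≈ 0.422 with slerp weights a = sin((1−f)δ)/sin δ ≈ 1.216, b = sin(fδ)/sin δ ≈ 1.024.
p = a·p₁ + b·p₂ ≈ (-0.468, -0.598, 0.650); φ = arcsin(p_z) ≈ 40.58°, λ = atan2(p_y, p_x) ≈ -128.07°.

≈ 41°N, 128°W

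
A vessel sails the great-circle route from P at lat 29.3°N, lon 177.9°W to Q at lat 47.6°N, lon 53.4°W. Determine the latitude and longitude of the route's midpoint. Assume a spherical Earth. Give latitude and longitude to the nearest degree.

The haversine formula gives a central angle δ ≈ 1.542 rad (88.4°) between the endpoints.
Interpolate at f = 1/2 with slerp weights a = sin((1−f)δ)/sin δ ≈ 0.697, b = sin(fδ)/sin δ ≈ 0.697.
p = a·p₁ + b·p₂ ≈ (-0.327, -0.400, 0.856); φ = arcsin(p_z) ≈ 58.89°, λ = atan2(p_y, p_x) ≈ -129.31°.

≈ lat 59°N, lon 129°W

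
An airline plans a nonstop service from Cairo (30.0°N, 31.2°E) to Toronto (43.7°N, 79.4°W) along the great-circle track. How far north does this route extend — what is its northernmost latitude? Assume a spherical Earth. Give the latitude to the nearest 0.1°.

≈ 53.8°N

The great circle lies in the plane with unit normal n̂ = (p₁ × p₂)/|p₁ × p₂|.
Here n̂_z ≈ -0.591; the vertex latitude is φ_max = arccos|n̂_z| ≈ 53.8°.
Check via Clairaut: cos φ_max = |cos φ₁| · sin C = cos(30.0°)·sin(43.0°) ≈ 0.591, again giving ≈ 53.8°.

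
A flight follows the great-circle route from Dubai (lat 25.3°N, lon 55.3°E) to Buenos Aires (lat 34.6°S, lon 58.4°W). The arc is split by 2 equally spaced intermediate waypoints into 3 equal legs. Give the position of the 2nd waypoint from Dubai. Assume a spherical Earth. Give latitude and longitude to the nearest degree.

≈ lat 20°S, lon 15°W

Convert each endpoint to a unit vector on the sphere (x = cos φ cos λ, y = cos φ sin λ, z = sin φ).
The central angle between the endpoints is δ = arccos(p₁·p₂) ≈ 2.143 rad (122.8°).
Interpolate at f = 2/3 with slerp weights a = sin((1−f)δ)/sin δ ≈ 0.780, b = sin(fδ)/sin δ ≈ 1.178.
p = a·p₁ + b·p₂ ≈ (0.909, -0.246, -0.336); φ = arcsin(p_z) ≈ -19.61°, λ = atan2(p_y, p_x) ≈ -15.16°.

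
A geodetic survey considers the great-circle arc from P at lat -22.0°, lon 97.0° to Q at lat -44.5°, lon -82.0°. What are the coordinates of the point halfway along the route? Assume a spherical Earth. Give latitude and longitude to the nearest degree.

From cos δ = sin φ₁ sin φ₂ + cos φ₁ cos φ₂ cos Δλ, the central angle is δ ≈ 1.981 rad (113.5°).
Interpolate at f = 1/2 with slerp weights a = sin((1−f)δ)/sin δ ≈ 0.912, b = sin(fδ)/sin δ ≈ 0.912.
p = a·p₁ + b·p₂ ≈ (-0.013, 0.195, -0.981); φ = arcsin(p_z) ≈ -78.73°, λ = atan2(p_y, p_x) ≈ 93.67°.

≈ lat -79°, lon 94°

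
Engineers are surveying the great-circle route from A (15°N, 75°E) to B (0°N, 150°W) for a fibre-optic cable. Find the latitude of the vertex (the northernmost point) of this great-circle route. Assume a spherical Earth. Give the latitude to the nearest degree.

The great circle lies in the plane with unit normal n̂ = (p₁ × p₂)/|p₁ × p₂|.
Here n̂_z ≈ +0.935; the vertex latitude is φ_max = arccos|n̂_z| ≈ 20.8°.

≈ 21°N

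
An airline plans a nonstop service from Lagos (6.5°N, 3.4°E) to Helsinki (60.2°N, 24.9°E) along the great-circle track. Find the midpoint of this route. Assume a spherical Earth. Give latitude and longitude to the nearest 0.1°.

The haversine formula gives a central angle δ ≈ 0.979 rad (56.1°) between the endpoints.
Interpolate at f = 1/2 with slerp weights a = sin((1−f)δ)/sin δ ≈ 0.567, b = sin(fδ)/sin δ ≈ 0.567.
p = a·p₁ + b·p₂ ≈ (0.817, 0.152, 0.556); φ = arcsin(p_z) ≈ 33.76°, λ = atan2(p_y, p_x) ≈ 10.53°.

≈ 33.8°N, 10.5°E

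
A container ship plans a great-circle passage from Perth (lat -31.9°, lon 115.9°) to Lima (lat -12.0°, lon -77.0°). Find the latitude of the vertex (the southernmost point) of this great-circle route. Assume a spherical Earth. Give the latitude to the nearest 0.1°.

The great circle lies in the plane with unit normal n̂ = (p₁ × p₂)/|p₁ × p₂|.
Here n̂_z ≈ +0.259; the vertex latitude is φ_max = arccos|n̂_z| ≈ 75.0°.
Check via Clairaut: cos φ_max = |cos φ₁| · sin C = cos(31.9°)·sin(162.2°) ≈ 0.259, again giving ≈ 75.0°.

≈ -75.0°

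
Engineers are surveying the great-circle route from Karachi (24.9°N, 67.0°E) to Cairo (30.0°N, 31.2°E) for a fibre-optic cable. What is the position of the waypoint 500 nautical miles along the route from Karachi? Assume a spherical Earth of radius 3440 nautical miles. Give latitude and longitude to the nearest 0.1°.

Write both endpoints as unit vectors p₁, p₂ with components (cos φ cos λ, cos φ sin λ, sin φ).
The central angle between the endpoints is δ = arccos(p₁·p₂) ≈ 0.559 rad (32.0°). The total great-circle distance is δ·R ≈ 0.559 × 3440 ≈ 1924 nmi, so the target fraction is f = 500/1924 ≈ 0.260.
Interpolate at f ≈ 0.260 with slerp weights a = sin((1−f)δ)/sin δ ≈ 0.758, b = sin(fδ)/sin δ ≈ 0.273.
p = a·p₁ + b·p₂ ≈ (0.471, 0.755, 0.456); φ = arcsin(p_z) ≈ 27.11°, λ = atan2(p_y, p_x) ≈ 58.06°.

≈ (27.1°N, 58.1°E)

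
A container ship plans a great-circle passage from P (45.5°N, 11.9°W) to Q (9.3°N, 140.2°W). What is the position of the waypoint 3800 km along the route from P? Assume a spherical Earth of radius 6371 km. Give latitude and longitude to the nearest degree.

≈ (55°N, 65°W)

Convert each endpoint to a unit vector on the sphere (x = cos φ cos λ, y = cos φ sin λ, z = sin φ).
The central angle between the endpoints is δ = arccos(p₁·p₂) ≈ 1.890 rad (108.3°). The total great-circle distance is δ·R ≈ 1.890 × 6371 ≈ 12039 km, so the target fraction is f = 3800/12039 ≈ 0.316.
Interpolate at f ≈ 0.316 with slerp weights a = sin((1−f)δ)/sin δ ≈ 1.013, b = sin(fδ)/sin δ ≈ 0.592.
p = a·p₁ + b·p₂ ≈ (0.246, -0.520, 0.818); φ = arcsin(p_z) ≈ 54.88°, λ = atan2(p_y, p_x) ≈ -64.67°.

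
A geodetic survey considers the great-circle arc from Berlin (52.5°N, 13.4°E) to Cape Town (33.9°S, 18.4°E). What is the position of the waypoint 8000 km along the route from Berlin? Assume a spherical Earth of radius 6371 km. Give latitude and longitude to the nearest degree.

≈ 19°S, 18°E

The haversine formula gives a central angle δ ≈ 1.510 rad (86.5°) between the endpoints. The total great-circle distance is δ·R ≈ 1.510 × 6371 ≈ 9620 km, so the target fraction is f = 8000/9620 ≈ 0.832.
Interpolate at f ≈ 0.832 with slerp weights a = sin((1−f)δ)/sin δ ≈ 0.252, b = sin(fδ)/sin δ ≈ 0.953.
p = a·p₁ + b·p₂ ≈ (0.899, 0.285, -0.331); φ = arcsin(p_z) ≈ -19.35°, λ = atan2(p_y, p_x) ≈ 17.59°.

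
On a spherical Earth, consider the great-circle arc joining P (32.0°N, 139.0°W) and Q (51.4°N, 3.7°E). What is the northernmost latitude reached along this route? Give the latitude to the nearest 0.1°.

The great circle lies in the plane with unit normal n̂ = (p₁ × p₂)/|p₁ × p₂|.
Here n̂_z ≈ +0.321; the vertex latitude is φ_max = arccos|n̂_z| ≈ 71.3°.

≈ 71.3°N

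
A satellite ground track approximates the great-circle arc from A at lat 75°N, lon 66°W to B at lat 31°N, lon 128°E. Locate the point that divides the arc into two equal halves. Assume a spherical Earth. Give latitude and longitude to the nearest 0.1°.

From cos δ = sin φ₁ sin φ₂ + cos φ₁ cos φ₂ cos Δλ, the central angle is δ ≈ 1.285 rad (73.6°).
Interpolate at f = 1/2 with slerp weights a = sin((1−f)δ)/sin δ ≈ 0.624, b = sin(fδ)/sin δ ≈ 0.624.
p = a·p₁ + b·p₂ ≈ (-0.264, 0.274, 0.925); φ = arcsin(p_z) ≈ 67.64°, λ = atan2(p_y, p_x) ≈ 133.90°.

≈ lat 67.6°N, lon 133.9°E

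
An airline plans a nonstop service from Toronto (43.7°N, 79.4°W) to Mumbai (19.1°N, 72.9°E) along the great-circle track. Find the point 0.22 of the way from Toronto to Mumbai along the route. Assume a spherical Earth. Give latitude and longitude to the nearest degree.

≈ 63°N, 53°W

Write both endpoints as unit vectors p₁, p₂ with components (cos φ cos λ, cos φ sin λ, sin φ).
The central angle between the endpoints is δ = arccos(p₁·p₂) ≈ 1.959 rad (112.3°).
Interpolate at f = 0.22 with slerp weights a = sin((1−f)δ)/sin δ ≈ 1.080, b = sin(fδ)/sin δ ≈ 0.451.
p = a·p₁ + b·p₂ ≈ (0.269, -0.359, 0.894); φ = arcsin(p_z) ≈ 63.32°, λ = atan2(p_y, p_x) ≈ -53.19°.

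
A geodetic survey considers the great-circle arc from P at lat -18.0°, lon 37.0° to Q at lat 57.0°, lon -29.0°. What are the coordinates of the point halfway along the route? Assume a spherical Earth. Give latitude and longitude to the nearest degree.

Write both endpoints as unit vectors p₁, p₂ with components (cos φ cos λ, cos φ sin λ, sin φ).
The central angle between the endpoints is δ = arccos(p₁·p₂) ≈ 1.619 rad (92.8°).
Interpolate at f = 1/2 with slerp weights a = sin((1−f)δ)/sin δ ≈ 0.725, b = sin(fδ)/sin δ ≈ 0.725.
p = a·p₁ + b·p₂ ≈ (0.896, 0.223, 0.384); φ = arcsin(p_z) ≈ 22.58°, λ = atan2(p_y, p_x) ≈ 14.01°.

≈ lat 23°, lon 14°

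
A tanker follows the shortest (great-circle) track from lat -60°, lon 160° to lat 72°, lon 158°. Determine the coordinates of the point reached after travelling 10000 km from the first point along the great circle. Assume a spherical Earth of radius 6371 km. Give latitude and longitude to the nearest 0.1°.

Convert each endpoint to a unit vector on the sphere (x = cos φ cos λ, y = cos φ sin λ, z = sin φ).
The central angle between the endpoints is δ = arccos(p₁·p₂) ≈ 2.304 rad (132.0°). The total great-circle distance is δ·R ≈ 2.304 × 6371 ≈ 14679 km, so the target fraction is f = 10000/14679 ≈ 0.681.
Interpolate at f ≈ 0.681 with slerp weights a = sin((1−f)δ)/sin δ ≈ 0.902, b = sin(fδ)/sin δ ≈ 1.346.
p = a·p₁ + b·p₂ ≈ (-0.809, 0.310, 0.499); φ = arcsin(p_z) ≈ 29.93°, λ = atan2(p_y, p_x) ≈ 159.04°.

≈ lat 29.9°, lon 159.0°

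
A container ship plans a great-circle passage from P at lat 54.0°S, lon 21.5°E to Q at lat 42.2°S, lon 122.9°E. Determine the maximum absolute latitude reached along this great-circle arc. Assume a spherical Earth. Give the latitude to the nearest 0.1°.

The great circle lies in the plane with unit normal n̂ = (p₁ × p₂)/|p₁ × p₂|.
Here n̂_z ≈ +0.480; the vertex latitude is φ_max = arccos|n̂_z| ≈ 61.3°.
Check via Clairaut: cos φ_max = |cos φ₁| · sin C = cos(54.0°)·sin(125.3°) ≈ 0.480, again giving ≈ 61.3°.

≈ 61.3°S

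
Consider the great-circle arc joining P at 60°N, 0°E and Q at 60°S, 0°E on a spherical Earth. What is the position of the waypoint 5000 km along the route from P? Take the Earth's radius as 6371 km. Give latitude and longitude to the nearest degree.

≈ 15°N, 0°E

Write both endpoints as unit vectors p₁, p₂ with components (cos φ cos λ, cos φ sin λ, sin φ).
The central angle between the endpoints is δ = arccos(p₁·p₂) ≈ 2.094 rad (120.0°). The total great-circle distance is δ·R ≈ 2.094 × 6371 ≈ 13343 km, so the target fraction is f = 5000/13343 ≈ 0.375.
Interpolate at f ≈ 0.375 with slerp weights a = sin((1−f)δ)/sin δ ≈ 1.116, b = sin(fδ)/sin δ ≈ 0.816.
p = a·p₁ + b·p₂ ≈ (0.966, 0.000, 0.259); φ = arcsin(p_z) ≈ 15.03°, λ = atan2(p_y, p_x) ≈ 0.00°.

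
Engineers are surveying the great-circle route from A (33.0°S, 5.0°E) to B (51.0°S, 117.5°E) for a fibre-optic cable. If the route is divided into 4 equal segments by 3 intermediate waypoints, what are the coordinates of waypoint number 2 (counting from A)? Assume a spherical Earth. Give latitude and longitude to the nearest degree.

≈ (58°S, 49°E)

Write both endpoints as unit vectors p₁, p₂ with components (cos φ cos λ, cos φ sin λ, sin φ).
The central angle between the endpoints is δ = arccos(p₁·p₂) ≈ 1.348 rad (77.2°).
Interpolate at f = 2/4 with slerp weights a = sin((1−f)δ)/sin δ ≈ 0.640, b = sin(fδ)/sin δ ≈ 0.640.
p = a·p₁ + b·p₂ ≈ (0.349, 0.404, -0.846); φ = arcsin(p_z) ≈ -57.75°, λ = atan2(p_y, p_x) ≈ 49.20°.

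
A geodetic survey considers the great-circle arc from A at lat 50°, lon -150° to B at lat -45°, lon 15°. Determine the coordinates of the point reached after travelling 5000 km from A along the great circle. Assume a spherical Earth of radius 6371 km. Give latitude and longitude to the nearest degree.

From cos δ = sin φ₁ sin φ₂ + cos φ₁ cos φ₂ cos Δλ, the central angle is δ ≈ 2.945 rad (168.7°). The total great-circle distance is δ·R ≈ 2.945 × 6371 ≈ 18762 km, so the target fraction is f = 5000/18762 ≈ 0.267.
Interpolate at f ≈ 0.267 with slerp weights a = sin((1−f)δ)/sin δ ≈ 4.253, b = sin(fδ)/sin δ ≈ 3.615.
p = a·p₁ + b·p₂ ≈ (0.102, -0.705, 0.702); φ = arcsin(p_z) ≈ 44.56°, λ = atan2(p_y, p_x) ≈ -81.79°.

≈ lat 45°, lon -82°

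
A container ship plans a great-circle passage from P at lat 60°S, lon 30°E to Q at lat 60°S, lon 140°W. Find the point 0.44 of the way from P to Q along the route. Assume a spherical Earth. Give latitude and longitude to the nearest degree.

Write both endpoints as unit vectors p₁, p₂ with components (cos φ cos λ, cos φ sin λ, sin φ).
The central angle between the endpoints is δ = arccos(p₁·p₂) ≈ 1.043 rad (59.7°).
Interpolate at f = 0.44 with slerp weights a = sin((1−f)δ)/sin δ ≈ 0.638, b = sin(fδ)/sin δ ≈ 0.513.
p = a·p₁ + b·p₂ ≈ (0.080, -0.005, -0.997); φ = arcsin(p_z) ≈ -85.40°, λ = atan2(p_y, p_x) ≈ -3.74°.

≈ lat 85°S, lon 4°W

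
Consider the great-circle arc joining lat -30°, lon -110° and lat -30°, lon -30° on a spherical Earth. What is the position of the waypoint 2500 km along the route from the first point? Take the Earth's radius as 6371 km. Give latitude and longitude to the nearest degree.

≈ lat -36°, lon -84°

Convert each endpoint to a unit vector on the sphere (x = cos φ cos λ, y = cos φ sin λ, z = sin φ).
The central angle between the endpoints is δ = arccos(p₁·p₂) ≈ 1.181 rad (67.7°). The total great-circle distance is δ·R ≈ 1.181 × 6371 ≈ 7523 km, so the target fraction is f = 2500/7523 ≈ 0.332.
Interpolate at f ≈ 0.332 with slerp weights a = sin((1−f)δ)/sin δ ≈ 0.767, b = sin(fδ)/sin δ ≈ 0.413.
p = a·p₁ + b·p₂ ≈ (0.083, -0.803, -0.590); φ = arcsin(p_z) ≈ -36.17°, λ = atan2(p_y, p_x) ≈ -84.10°.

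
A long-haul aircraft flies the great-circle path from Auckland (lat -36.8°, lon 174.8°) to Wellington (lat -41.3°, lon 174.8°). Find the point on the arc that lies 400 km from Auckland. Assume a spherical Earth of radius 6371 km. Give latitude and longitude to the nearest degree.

From cos δ = sin φ₁ sin φ₂ + cos φ₁ cos φ₂ cos Δλ, the central angle is δ ≈ 0.079 rad (4.5°). The total great-circle distance is δ·R ≈ 0.079 × 6371 ≈ 500 km, so the target fraction is f = 400/500 ≈ 0.799.
Interpolate at f ≈ 0.799 with slerp weights a = sin((1−f)δ)/sin δ ≈ 0.201, b = sin(fδ)/sin δ ≈ 0.800.
p = a·p₁ + b·p₂ ≈ (-0.758, 0.069, -0.648); φ = arcsin(p_z) ≈ -40.40°, λ = atan2(p_y, p_x) ≈ 174.80°.

≈ lat -40°, lon 175°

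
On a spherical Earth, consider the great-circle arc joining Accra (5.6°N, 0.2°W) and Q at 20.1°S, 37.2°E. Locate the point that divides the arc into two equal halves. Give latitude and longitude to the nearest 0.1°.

≈ 7.6°S, 17.9°E

The haversine formula gives a central angle δ ≈ 0.783 rad (44.9°) between the endpoints.
Interpolate at f = 1/2 with slerp weights a = sin((1−f)δ)/sin δ ≈ 0.541, b = sin(fδ)/sin δ ≈ 0.541.
p = a·p₁ + b·p₂ ≈ (0.943, 0.305, -0.133); φ = arcsin(p_z) ≈ -7.65°, λ = atan2(p_y, p_x) ≈ 17.94°.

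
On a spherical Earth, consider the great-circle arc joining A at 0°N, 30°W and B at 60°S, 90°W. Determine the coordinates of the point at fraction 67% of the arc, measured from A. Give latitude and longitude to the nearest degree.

≈ 44°S, 59°W

Write both endpoints as unit vectors p₁, p₂ with components (cos φ cos λ, cos φ sin λ, sin φ).
The central angle between the endpoints is δ = arccos(p₁·p₂) ≈ 1.318 rad (75.5°).
Interpolate at f = 0.67 with slerp weights a = sin((1−f)δ)/sin δ ≈ 0.435, b = sin(fδ)/sin δ ≈ 0.798.
p = a·p₁ + b·p₂ ≈ (0.377, -0.617, -0.691); φ = arcsin(p_z) ≈ -43.72°, λ = atan2(p_y, p_x) ≈ -58.57°.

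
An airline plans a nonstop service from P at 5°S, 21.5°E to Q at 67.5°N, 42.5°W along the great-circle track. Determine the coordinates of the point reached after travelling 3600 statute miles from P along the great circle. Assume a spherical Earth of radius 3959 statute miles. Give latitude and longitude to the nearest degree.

≈ 43°N, 0°E

Convert each endpoint to a unit vector on the sphere (x = cos φ cos λ, y = cos φ sin λ, z = sin φ).
The central angle between the endpoints is δ = arccos(p₁·p₂) ≈ 1.484 rad (85.0°). The total great-circle distance is δ·R ≈ 1.484 × 3959 ≈ 5876 mi, so the target fraction is f = 3600/5876 ≈ 0.613.
Interpolate at f ≈ 0.613 with slerp weights a = sin((1−f)δ)/sin δ ≈ 0.546, b = sin(fδ)/sin δ ≈ 0.792.
p = a·p₁ + b·p₂ ≈ (0.729, -0.006, 0.684); φ = arcsin(p_z) ≈ 43.17°, λ = atan2(p_y, p_x) ≈ -0.44°.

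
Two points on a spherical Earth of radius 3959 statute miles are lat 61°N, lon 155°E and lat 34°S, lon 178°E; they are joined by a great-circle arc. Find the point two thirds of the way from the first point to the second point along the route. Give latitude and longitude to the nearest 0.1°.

Convert each endpoint to a unit vector on the sphere (x = cos φ cos λ, y = cos φ sin λ, z = sin φ).
The central angle between the endpoints is δ = arccos(p₁·p₂) ≈ 1.690 rad (96.8°).
Interpolate at f = 2/3 with slerp weights a = sin((1−f)δ)/sin δ ≈ 0.538, b = sin(fδ)/sin δ ≈ 0.910.
p = a·p₁ + b·p₂ ≈ (-0.990, 0.137, -0.038); φ = arcsin(p_z) ≈ -2.19°, λ = atan2(p_y, p_x) ≈ 172.15°.

≈ lat 2.2°S, lon 172.1°E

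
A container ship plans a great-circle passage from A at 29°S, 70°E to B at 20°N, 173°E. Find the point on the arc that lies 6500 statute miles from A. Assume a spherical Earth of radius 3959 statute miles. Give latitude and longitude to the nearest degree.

Convert each endpoint to a unit vector on the sphere (x = cos φ cos λ, y = cos φ sin λ, z = sin φ).
The central angle between the endpoints is δ = arccos(p₁·p₂) ≈ 1.929 rad (110.5°). The total great-circle distance is δ·R ≈ 1.929 × 3959 ≈ 7637 mi, so the target fraction is f = 6500/7637 ≈ 0.851.
Interpolate at f ≈ 0.851 with slerp weights a = sin((1−f)δ)/sin δ ≈ 0.303, b = sin(fδ)/sin δ ≈ 1.065.
p = a·p₁ + b·p₂ ≈ (-0.903, 0.371, 0.218); φ = arcsin(p_z) ≈ 12.57°, λ = atan2(p_y, p_x) ≈ 157.68°.

≈ 13°N, 158°E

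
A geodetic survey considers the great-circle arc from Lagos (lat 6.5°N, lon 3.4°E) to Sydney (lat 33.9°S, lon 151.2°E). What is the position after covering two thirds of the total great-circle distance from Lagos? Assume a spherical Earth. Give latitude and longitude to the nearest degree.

≈ lat 47°S, lon 91°E

Convert each endpoint to a unit vector on the sphere (x = cos φ cos λ, y = cos φ sin λ, z = sin φ).
The central angle between the endpoints is δ = arccos(p₁·p₂) ≈ 2.436 rad (139.6°).
Interpolate at f = 2/3 with slerp weights a = sin((1−f)δ)/sin δ ≈ 1.118, b = sin(fδ)/sin δ ≈ 1.539.
p = a·p₁ + b·p₂ ≈ (-0.010, 0.681, -0.732); φ = arcsin(p_z) ≈ -47.04°, λ = atan2(p_y, p_x) ≈ 90.87°.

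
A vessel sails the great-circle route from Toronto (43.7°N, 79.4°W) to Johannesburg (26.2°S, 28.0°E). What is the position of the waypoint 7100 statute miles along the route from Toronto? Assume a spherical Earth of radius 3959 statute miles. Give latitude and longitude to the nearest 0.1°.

From cos δ = sin φ₁ sin φ₂ + cos φ₁ cos φ₂ cos Δλ, the central angle is δ ≈ 2.093 rad (119.9°). The total great-circle distance is δ·R ≈ 2.093 × 3959 ≈ 8287 mi, so the target fraction is f = 7100/8287 ≈ 0.857.
Interpolate at f ≈ 0.857 with slerp weights a = sin((1−f)δ)/sin δ ≈ 0.341, b = sin(fδ)/sin δ ≈ 1.125.
p = a·p₁ + b·p₂ ≈ (0.937, 0.232, -0.261); φ = arcsin(p_z) ≈ -15.15°, λ = atan2(p_y, p_x) ≈ 13.90°.

≈ (15.2°S, 13.9°E)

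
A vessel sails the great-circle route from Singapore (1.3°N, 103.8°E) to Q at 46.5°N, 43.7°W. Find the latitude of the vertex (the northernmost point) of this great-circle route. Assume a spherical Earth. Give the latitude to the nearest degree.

≈ 63°N

The great circle lies in the plane with unit normal n̂ = (p₁ × p₂)/|p₁ × p₂|.
Here n̂_z ≈ -0.448; the vertex latitude is φ_max = arccos|n̂_z| ≈ 63.4°.
Check via Clairaut: cos φ_max = |cos φ₁| · sin C = cos(1.3°)·sin(26.6°) ≈ 0.448, again giving ≈ 63.4°.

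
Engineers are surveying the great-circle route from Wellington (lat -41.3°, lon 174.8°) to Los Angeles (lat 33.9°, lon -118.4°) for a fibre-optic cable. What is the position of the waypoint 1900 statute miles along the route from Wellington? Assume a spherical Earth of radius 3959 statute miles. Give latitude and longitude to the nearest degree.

≈ lat -21°, lon -163°

The haversine formula gives a central angle δ ≈ 1.694 rad (97.0°) between the endpoints. The total great-circle distance is δ·R ≈ 1.694 × 3959 ≈ 6705 mi, so the target fraction is f = 1900/6705 ≈ 0.283.
Interpolate at f ≈ 0.283 with slerp weights a = sin((1−f)δ)/sin δ ≈ 0.944, b = sin(fδ)/sin δ ≈ 0.465.
p = a·p₁ + b·p₂ ≈ (-0.890, -0.275, -0.364); φ = arcsin(p_z) ≈ -21.32°, λ = atan2(p_y, p_x) ≈ -162.81°.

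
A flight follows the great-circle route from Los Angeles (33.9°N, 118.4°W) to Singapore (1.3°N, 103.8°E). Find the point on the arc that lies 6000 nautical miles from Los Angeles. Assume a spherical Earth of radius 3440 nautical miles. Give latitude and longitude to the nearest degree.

Write both endpoints as unit vectors p₁, p₂ with components (cos φ cos λ, cos φ sin λ, sin φ).
The central angle between the endpoints is δ = arccos(p₁·p₂) ≈ 2.217 rad (127.0°). The total great-circle distance is δ·R ≈ 2.217 × 3440 ≈ 7626 nmi, so the target fraction is f = 6000/7626 ≈ 0.787.
Interpolate at f ≈ 0.787 with slerp weights a = sin((1−f)δ)/sin δ ≈ 0.570, b = sin(fδ)/sin δ ≈ 1.234.
p = a·p₁ + b·p₂ ≈ (-0.519, 0.781, 0.346); φ = arcsin(p_z) ≈ 20.24°, λ = atan2(p_y, p_x) ≈ 123.61°.

≈ 20°N, 124°E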